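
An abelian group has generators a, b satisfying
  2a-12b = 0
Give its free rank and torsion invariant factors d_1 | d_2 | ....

rank_ℚ(R)=1; free=2−1=1
SNF(R) diag = [2] → torsion [2]

Answer: M ≅ ℤ^1 ⊕ ℤ/2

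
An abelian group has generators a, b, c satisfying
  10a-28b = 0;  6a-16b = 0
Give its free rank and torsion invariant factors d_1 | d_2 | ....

rank_ℚ(R)=2; free=3−2=1
SNF(R) diag = [2, 4] → torsion [2, 4]

Answer: M ≅ ℤ^1 ⊕ ℤ/2 ⊕ ℤ/4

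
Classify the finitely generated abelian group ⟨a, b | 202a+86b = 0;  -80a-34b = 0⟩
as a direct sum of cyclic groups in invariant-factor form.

Answer: M ≅ ℤ/2 ⊕ ℤ/6

Derivation:
rank_ℚ(R)=2; free=2−2=0
SNF(R) diag = [2, 6] → torsion [2, 6]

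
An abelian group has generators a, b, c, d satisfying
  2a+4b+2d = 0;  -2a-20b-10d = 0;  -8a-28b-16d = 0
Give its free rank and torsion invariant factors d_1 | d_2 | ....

rank_ℚ(R)=3; free=4−3=1
SNF(R) diag = [2, 4, 8] → torsion [2, 4, 8]

Answer: M ≅ ℤ^1 ⊕ ℤ/2 ⊕ ℤ/4 ⊕ ℤ/8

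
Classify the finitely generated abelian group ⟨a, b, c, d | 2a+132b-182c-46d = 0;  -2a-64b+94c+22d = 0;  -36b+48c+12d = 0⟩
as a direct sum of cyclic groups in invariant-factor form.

Answer: M ≅ ℤ^1 ⊕ ℤ/2 ⊕ ℤ/4 ⊕ ℤ/12

Derivation:
rank_ℚ(R)=3; free=4−3=1
SNF(R) diag = [2, 4, 12] → torsion [2, 4, 12]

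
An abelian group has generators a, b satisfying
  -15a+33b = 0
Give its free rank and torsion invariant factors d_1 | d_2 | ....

rank_ℚ(R)=1; free=2−1=1
SNF(R) diag = [3] → torsion [3]

Answer: M ≅ ℤ^1 ⊕ ℤ/3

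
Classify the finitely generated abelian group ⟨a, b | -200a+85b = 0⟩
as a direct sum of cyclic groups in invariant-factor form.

rank_ℚ(R)=1; free=2−1=1
SNF(R) diag = [5] → torsion [5]

Answer: M ≅ ℤ^1 ⊕ ℤ/5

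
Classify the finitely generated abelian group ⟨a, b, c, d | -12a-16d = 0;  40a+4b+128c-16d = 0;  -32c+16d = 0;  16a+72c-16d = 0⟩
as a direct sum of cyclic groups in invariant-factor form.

rank_ℚ(R)=4; free=4−4=0
SNF(R) diag = [4, 4, 8, 16] → torsion [4, 4, 8, 16]

Answer: M ≅ ℤ/4 ⊕ ℤ/4 ⊕ ℤ/8 ⊕ ℤ/16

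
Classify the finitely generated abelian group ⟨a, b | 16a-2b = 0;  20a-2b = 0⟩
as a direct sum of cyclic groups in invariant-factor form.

Answer: M ≅ ℤ/2 ⊕ ℤ/4

Derivation:
rank_ℚ(R)=2; free=2−2=0
SNF(R) diag = [2, 4] → torsion [2, 4]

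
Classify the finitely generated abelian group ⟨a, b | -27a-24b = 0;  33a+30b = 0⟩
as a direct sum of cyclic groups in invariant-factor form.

Answer: M ≅ ℤ/3 ⊕ ℤ/6

Derivation:
rank_ℚ(R)=2; free=2−2=0
SNF(R) diag = [3, 6] → torsion [3, 6]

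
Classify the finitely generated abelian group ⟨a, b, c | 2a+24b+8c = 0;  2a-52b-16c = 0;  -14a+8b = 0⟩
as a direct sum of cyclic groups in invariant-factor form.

Answer: M ≅ ℤ/2 ⊕ ℤ/4 ⊕ ℤ/8

Derivation:
rank_ℚ(R)=3; free=3−3=0
SNF(R) diag = [2, 4, 8] → torsion [2, 4, 8]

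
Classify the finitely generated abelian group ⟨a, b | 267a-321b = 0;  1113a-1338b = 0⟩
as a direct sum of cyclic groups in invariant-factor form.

rank_ℚ(R)=2; free=2−2=0
SNF(R) diag = [3, 9] → torsion [3, 9]

Answer: M ≅ ℤ/3 ⊕ ℤ/9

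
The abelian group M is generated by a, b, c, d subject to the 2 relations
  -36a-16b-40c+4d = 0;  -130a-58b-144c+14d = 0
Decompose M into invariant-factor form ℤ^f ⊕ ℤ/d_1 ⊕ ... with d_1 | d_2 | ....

Answer: M ≅ ℤ^2 ⊕ ℤ/2 ⊕ ℤ/4

Derivation:
rank_ℚ(R)=2; free=4−2=2
SNF(R) diag = [2, 4] → torsion [2, 4]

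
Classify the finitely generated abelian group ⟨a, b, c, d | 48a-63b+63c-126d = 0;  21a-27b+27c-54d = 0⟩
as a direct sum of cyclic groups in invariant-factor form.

rank_ℚ(R)=2; free=4−2=2
SNF(R) diag = [3, 9] → torsion [3, 9]

Answer: M ≅ ℤ^2 ⊕ ℤ/3 ⊕ ℤ/9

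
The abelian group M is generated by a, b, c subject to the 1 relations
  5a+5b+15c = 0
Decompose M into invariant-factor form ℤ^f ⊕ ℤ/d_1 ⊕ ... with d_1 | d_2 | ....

Answer: M ≅ ℤ^2 ⊕ ℤ/5

Derivation:
rank_ℚ(R)=1; free=3−1=2
SNF(R) diag = [5] → torsion [5]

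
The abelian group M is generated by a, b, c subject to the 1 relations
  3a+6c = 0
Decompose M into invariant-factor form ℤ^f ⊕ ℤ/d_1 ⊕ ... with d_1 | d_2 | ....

rank_ℚ(R)=1; free=3−1=2
SNF(R) diag = [3] → torsion [3]

Answer: M ≅ ℤ^2 ⊕ ℤ/3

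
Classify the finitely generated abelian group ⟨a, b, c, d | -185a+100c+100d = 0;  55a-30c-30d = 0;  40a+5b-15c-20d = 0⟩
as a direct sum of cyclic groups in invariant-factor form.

Answer: M ≅ ℤ^1 ⊕ ℤ/5 ⊕ ℤ/5 ⊕ ℤ/10

Derivation:
rank_ℚ(R)=3; free=4−3=1
SNF(R) diag = [5, 5, 10] → torsion [5, 5, 10]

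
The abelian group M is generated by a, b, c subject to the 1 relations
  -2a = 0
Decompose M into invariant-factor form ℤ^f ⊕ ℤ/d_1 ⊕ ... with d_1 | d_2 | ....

rank_ℚ(R)=1; free=3−1=2
SNF(R) diag = [2] → torsion [2]

Answer: M ≅ ℤ^2 ⊕ ℤ/2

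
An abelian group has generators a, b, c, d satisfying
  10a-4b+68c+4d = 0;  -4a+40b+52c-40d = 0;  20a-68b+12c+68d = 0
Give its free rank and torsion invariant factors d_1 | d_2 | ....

Answer: M ≅ ℤ^1 ⊕ ℤ/2 ⊕ ℤ/4 ⊕ ℤ/12

Derivation:
rank_ℚ(R)=3; free=4−3=1
SNF(R) diag = [2, 4, 12] → torsion [2, 4, 12]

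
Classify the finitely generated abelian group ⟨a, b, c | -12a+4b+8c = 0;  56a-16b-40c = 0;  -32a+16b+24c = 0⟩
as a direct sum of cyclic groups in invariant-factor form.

rank_ℚ(R)=3; free=3−3=0
SNF(R) diag = [4, 8, 8] → torsion [4, 8, 8]

Answer: M ≅ ℤ/4 ⊕ ℤ/8 ⊕ ℤ/8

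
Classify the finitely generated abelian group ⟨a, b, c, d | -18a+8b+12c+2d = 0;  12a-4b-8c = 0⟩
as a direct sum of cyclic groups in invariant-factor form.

rank_ℚ(R)=2; free=4−2=2
SNF(R) diag = [2, 4] → torsion [2, 4]

Answer: M ≅ ℤ^2 ⊕ ℤ/2 ⊕ ℤ/4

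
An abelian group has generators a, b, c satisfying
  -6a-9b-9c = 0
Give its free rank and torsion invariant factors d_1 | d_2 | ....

Answer: M ≅ ℤ^2 ⊕ ℤ/3

Derivation:
rank_ℚ(R)=1; free=3−1=2
SNF(R) diag = [3] → torsion [3]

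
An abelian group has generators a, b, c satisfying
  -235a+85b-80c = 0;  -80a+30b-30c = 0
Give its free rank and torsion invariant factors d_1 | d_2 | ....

Answer: M ≅ ℤ^1 ⊕ ℤ/5 ⊕ ℤ/10

Derivation:
rank_ℚ(R)=2; free=3−2=1
SNF(R) diag = [5, 10] → torsion [5, 10]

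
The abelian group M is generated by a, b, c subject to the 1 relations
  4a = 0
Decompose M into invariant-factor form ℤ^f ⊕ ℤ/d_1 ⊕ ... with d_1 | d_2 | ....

Answer: M ≅ ℤ^2 ⊕ ℤ/4

Derivation:
rank_ℚ(R)=1; free=3−1=2
SNF(R) diag = [4] → torsion [4]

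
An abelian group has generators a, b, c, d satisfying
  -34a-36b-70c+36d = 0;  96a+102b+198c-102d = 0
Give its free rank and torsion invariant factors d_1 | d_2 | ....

rank_ℚ(R)=2; free=4−2=2
SNF(R) diag = [2, 6] → torsion [2, 6]

Answer: M ≅ ℤ^2 ⊕ ℤ/2 ⊕ ℤ/6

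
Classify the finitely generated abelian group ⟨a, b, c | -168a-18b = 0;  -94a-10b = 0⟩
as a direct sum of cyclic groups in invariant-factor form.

Answer: M ≅ ℤ^1 ⊕ ℤ/2 ⊕ ℤ/6

Derivation:
rank_ℚ(R)=2; free=3−2=1
SNF(R) diag = [2, 6] → torsion [2, 6]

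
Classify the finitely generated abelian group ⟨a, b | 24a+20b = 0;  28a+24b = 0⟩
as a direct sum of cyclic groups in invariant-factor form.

rank_ℚ(R)=2; free=2−2=0
SNF(R) diag = [4, 4] → torsion [4, 4]

Answer: M ≅ ℤ/4 ⊕ ℤ/4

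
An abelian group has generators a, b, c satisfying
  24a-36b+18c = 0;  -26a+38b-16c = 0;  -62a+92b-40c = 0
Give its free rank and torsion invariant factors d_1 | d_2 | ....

Answer: M ≅ ℤ/2 ⊕ ℤ/6 ⊕ ℤ/6

Derivation:
rank_ℚ(R)=3; free=3−3=0
SNF(R) diag = [2, 6, 6] → torsion [2, 6, 6]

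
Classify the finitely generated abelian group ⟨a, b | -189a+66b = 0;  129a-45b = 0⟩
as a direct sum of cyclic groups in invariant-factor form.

rank_ℚ(R)=2; free=2−2=0
SNF(R) diag = [3, 3] → torsion [3, 3]

Answer: M ≅ ℤ/3 ⊕ ℤ/3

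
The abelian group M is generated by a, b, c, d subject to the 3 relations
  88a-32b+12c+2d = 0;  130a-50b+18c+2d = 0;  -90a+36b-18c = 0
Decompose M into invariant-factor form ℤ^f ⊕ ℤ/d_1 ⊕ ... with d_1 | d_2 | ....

rank_ℚ(R)=3; free=4−3=1
SNF(R) diag = [2, 6, 18] → torsion [2, 6, 18]

Answer: M ≅ ℤ^1 ⊕ ℤ/2 ⊕ ℤ/6 ⊕ ℤ/18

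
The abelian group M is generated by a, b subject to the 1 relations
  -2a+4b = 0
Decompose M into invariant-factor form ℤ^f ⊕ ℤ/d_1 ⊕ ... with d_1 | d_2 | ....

Answer: M ≅ ℤ^1 ⊕ ℤ/2

Derivation:
rank_ℚ(R)=1; free=2−1=1
SNF(R) diag = [2] → torsion [2]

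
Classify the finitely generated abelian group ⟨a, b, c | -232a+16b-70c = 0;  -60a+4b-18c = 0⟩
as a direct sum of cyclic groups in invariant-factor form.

Answer: M ≅ ℤ^1 ⊕ ℤ/2 ⊕ ℤ/4

Derivation:
rank_ℚ(R)=2; free=3−2=1
SNF(R) diag = [2, 4] → torsion [2, 4]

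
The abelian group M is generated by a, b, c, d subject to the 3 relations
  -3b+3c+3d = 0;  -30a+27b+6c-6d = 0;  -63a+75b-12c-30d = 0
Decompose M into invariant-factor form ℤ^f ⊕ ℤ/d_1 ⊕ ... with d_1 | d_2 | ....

Answer: M ≅ ℤ^1 ⊕ ℤ/3 ⊕ ℤ/3 ⊕ ℤ/9

Derivation:
rank_ℚ(R)=3; free=4−3=1
SNF(R) diag = [3, 3, 9] → torsion [3, 3, 9]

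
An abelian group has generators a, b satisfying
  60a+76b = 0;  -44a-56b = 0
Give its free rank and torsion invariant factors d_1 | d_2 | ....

rank_ℚ(R)=2; free=2−2=0
SNF(R) diag = [4, 4] → torsion [4, 4]

Answer: M ≅ ℤ/4 ⊕ ℤ/4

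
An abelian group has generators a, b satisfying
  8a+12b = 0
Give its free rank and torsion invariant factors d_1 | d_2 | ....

rank_ℚ(R)=1; free=2−1=1
SNF(R) diag = [4] → torsion [4]

Answer: M ≅ ℤ^1 ⊕ ℤ/4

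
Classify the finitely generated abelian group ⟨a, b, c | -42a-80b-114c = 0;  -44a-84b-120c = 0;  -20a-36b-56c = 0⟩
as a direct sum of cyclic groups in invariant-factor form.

rank_ℚ(R)=3; free=3−3=0
SNF(R) diag = [2, 4, 8] → torsion [2, 4, 8]

Answer: M ≅ ℤ/2 ⊕ ℤ/4 ⊕ ℤ/8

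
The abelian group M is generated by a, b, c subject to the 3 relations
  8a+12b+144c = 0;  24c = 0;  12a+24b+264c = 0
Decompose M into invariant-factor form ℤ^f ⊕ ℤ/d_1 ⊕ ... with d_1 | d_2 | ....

Answer: M ≅ ℤ/4 ⊕ ℤ/12 ⊕ ℤ/24

Derivation:
rank_ℚ(R)=3; free=3−3=0
SNF(R) diag = [4, 12, 24] → torsion [4, 12, 24]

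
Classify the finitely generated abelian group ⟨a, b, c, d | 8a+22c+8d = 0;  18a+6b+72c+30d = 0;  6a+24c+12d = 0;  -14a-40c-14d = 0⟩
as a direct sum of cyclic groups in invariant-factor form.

rank_ℚ(R)=4; free=4−4=0
SNF(R) diag = [2, 6, 6, 6] → torsion [2, 6, 6, 6]

Answer: M ≅ ℤ/2 ⊕ ℤ/6 ⊕ ℤ/6 ⊕ ℤ/6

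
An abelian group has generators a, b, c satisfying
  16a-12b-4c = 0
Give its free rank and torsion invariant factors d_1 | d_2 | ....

Answer: M ≅ ℤ^2 ⊕ ℤ/4

Derivation:
rank_ℚ(R)=1; free=3−1=2
SNF(R) diag = [4] → torsion [4]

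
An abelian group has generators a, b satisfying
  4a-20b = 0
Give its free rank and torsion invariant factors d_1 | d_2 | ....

Answer: M ≅ ℤ^1 ⊕ ℤ/4

Derivation:
rank_ℚ(R)=1; free=2−1=1
SNF(R) diag = [4] → torsion [4]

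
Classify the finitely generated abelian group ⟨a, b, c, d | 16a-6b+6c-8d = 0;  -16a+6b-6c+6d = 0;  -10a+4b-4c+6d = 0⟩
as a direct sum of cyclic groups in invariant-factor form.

rank_ℚ(R)=3; free=4−3=1
SNF(R) diag = [2, 2, 2] → torsion [2, 2, 2]

Answer: M ≅ ℤ^1 ⊕ ℤ/2 ⊕ ℤ/2 ⊕ ℤ/2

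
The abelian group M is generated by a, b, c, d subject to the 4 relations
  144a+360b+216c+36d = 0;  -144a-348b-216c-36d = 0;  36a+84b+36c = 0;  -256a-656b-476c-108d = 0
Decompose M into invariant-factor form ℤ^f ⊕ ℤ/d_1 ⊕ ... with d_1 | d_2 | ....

rank_ℚ(R)=4; free=4−4=0
SNF(R) diag = [4, 12, 36, 36] → torsion [4, 12, 36, 36]

Answer: M ≅ ℤ/4 ⊕ ℤ/12 ⊕ ℤ/36 ⊕ ℤ/36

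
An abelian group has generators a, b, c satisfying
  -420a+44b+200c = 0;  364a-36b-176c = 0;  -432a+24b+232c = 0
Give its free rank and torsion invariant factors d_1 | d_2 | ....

rank_ℚ(R)=3; free=3−3=0
SNF(R) diag = [4, 8, 8] → torsion [4, 8, 8]

Answer: M ≅ ℤ/4 ⊕ ℤ/8 ⊕ ℤ/8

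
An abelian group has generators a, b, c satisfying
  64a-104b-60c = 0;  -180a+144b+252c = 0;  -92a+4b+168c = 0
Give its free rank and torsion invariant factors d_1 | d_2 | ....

Answer: M ≅ ℤ/4 ⊕ ℤ/12 ⊕ ℤ/36

Derivation:
rank_ℚ(R)=3; free=3−3=0
SNF(R) diag = [4, 12, 36] → torsion [4, 12, 36]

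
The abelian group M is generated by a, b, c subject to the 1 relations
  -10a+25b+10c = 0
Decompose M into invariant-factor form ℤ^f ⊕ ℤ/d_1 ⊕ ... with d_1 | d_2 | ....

rank_ℚ(R)=1; free=3−1=2
SNF(R) diag = [5] → torsion [5]

Answer: M ≅ ℤ^2 ⊕ ℤ/5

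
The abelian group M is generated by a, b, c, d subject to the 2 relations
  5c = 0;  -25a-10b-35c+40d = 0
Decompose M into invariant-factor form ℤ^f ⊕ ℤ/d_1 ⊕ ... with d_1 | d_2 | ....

Answer: M ≅ ℤ^2 ⊕ ℤ/5 ⊕ ℤ/5

Derivation:
rank_ℚ(R)=2; free=4−2=2
SNF(R) diag = [5, 5] → torsion [5, 5]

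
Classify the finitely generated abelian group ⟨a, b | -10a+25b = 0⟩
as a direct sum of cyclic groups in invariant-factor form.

Answer: M ≅ ℤ^1 ⊕ ℤ/5

Derivation:
rank_ℚ(R)=1; free=2−1=1
SNF(R) diag = [5] → torsion [5]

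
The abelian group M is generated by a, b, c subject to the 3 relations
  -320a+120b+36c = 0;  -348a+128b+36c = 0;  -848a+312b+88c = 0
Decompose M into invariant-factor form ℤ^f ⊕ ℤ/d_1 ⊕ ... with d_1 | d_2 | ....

Answer: M ≅ ℤ/4 ⊕ ℤ/4 ⊕ ℤ/8

Derivation:
rank_ℚ(R)=3; free=3−3=0
SNF(R) diag = [4, 4, 8] → torsion [4, 4, 8]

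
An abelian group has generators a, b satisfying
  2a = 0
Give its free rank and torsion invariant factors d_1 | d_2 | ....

rank_ℚ(R)=1; free=2−1=1
SNF(R) diag = [2] → torsion [2]

Answer: M ≅ ℤ^1 ⊕ ℤ/2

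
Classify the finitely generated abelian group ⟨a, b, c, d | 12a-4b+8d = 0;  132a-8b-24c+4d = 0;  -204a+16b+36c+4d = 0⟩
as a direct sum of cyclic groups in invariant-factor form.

Answer: M ≅ ℤ^1 ⊕ ℤ/4 ⊕ ℤ/12 ⊕ ℤ/12

Derivation:
rank_ℚ(R)=3; free=4−3=1
SNF(R) diag = [4, 12, 12] → torsion [4, 12, 12]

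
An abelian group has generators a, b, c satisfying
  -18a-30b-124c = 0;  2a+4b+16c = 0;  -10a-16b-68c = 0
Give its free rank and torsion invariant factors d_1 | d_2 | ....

rank_ℚ(R)=3; free=3−3=0
SNF(R) diag = [2, 2, 4] → torsion [2, 2, 4]

Answer: M ≅ ℤ/2 ⊕ ℤ/2 ⊕ ℤ/4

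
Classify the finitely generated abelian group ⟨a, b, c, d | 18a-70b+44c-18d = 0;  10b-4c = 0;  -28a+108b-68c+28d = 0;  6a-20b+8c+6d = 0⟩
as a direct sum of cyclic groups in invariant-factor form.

rank_ℚ(R)=4; free=4−4=0
SNF(R) diag = [2, 2, 4, 12] → torsion [2, 2, 4, 12]

Answer: M ≅ ℤ/2 ⊕ ℤ/2 ⊕ ℤ/4 ⊕ ℤ/12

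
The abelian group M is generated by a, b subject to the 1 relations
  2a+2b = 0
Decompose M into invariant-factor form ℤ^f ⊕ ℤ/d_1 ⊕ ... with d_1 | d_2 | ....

Answer: M ≅ ℤ^1 ⊕ ℤ/2

Derivation:
rank_ℚ(R)=1; free=2−1=1
SNF(R) diag = [2] → torsion [2]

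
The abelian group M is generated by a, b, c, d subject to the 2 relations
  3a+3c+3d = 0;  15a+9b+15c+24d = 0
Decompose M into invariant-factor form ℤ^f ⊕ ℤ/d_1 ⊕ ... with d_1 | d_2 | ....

rank_ℚ(R)=2; free=4−2=2
SNF(R) diag = [3, 9] → torsion [3, 9]

Answer: M ≅ ℤ^2 ⊕ ℤ/3 ⊕ ℤ/9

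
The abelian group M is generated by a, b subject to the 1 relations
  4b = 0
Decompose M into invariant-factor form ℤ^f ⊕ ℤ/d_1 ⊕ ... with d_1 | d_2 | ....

rank_ℚ(R)=1; free=2−1=1
SNF(R) diag = [4] → torsion [4]

Answer: M ≅ ℤ^1 ⊕ ℤ/4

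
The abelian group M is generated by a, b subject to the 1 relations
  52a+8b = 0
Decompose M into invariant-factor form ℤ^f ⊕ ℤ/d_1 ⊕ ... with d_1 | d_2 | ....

rank_ℚ(R)=1; free=2−1=1
SNF(R) diag = [4] → torsion [4]

Answer: M ≅ ℤ^1 ⊕ ℤ/4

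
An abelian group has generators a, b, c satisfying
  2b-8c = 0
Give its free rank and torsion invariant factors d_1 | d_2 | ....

Answer: M ≅ ℤ^2 ⊕ ℤ/2

Derivation:
rank_ℚ(R)=1; free=3−1=2
SNF(R) diag = [2] → torsion [2]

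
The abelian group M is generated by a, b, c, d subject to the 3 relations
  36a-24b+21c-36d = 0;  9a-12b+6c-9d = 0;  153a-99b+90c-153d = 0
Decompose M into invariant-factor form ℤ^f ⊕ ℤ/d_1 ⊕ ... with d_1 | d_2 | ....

Answer: M ≅ ℤ^1 ⊕ ℤ/3 ⊕ ℤ/9 ⊕ ℤ/9

Derivation:
rank_ℚ(R)=3; free=4−3=1
SNF(R) diag = [3, 9, 9] → torsion [3, 9, 9]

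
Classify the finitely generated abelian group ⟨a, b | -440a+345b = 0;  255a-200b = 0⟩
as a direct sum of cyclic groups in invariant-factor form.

rank_ℚ(R)=2; free=2−2=0
SNF(R) diag = [5, 5] → torsion [5, 5]

Answer: M ≅ ℤ/5 ⊕ ℤ/5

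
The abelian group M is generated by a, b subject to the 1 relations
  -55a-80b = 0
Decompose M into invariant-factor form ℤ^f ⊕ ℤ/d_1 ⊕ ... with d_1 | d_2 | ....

Answer: M ≅ ℤ^1 ⊕ ℤ/5

Derivation:
rank_ℚ(R)=1; free=2−1=1
SNF(R) diag = [5] → torsion [5]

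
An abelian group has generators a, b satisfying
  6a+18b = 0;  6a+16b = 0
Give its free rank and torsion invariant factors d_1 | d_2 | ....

rank_ℚ(R)=2; free=2−2=0
SNF(R) diag = [2, 6] → torsion [2, 6]

Answer: M ≅ ℤ/2 ⊕ ℤ/6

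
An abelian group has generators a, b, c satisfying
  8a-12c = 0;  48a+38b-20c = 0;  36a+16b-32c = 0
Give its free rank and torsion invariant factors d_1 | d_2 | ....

rank_ℚ(R)=3; free=3−3=0
SNF(R) diag = [2, 4, 4] → torsion [2, 4, 4]

Answer: M ≅ ℤ/2 ⊕ ℤ/4 ⊕ ℤ/4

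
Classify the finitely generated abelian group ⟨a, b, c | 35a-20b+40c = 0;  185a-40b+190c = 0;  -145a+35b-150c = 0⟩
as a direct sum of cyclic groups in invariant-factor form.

rank_ℚ(R)=3; free=3−3=0
SNF(R) diag = [5, 5, 10] → torsion [5, 5, 10]

Answer: M ≅ ℤ/5 ⊕ ℤ/5 ⊕ ℤ/10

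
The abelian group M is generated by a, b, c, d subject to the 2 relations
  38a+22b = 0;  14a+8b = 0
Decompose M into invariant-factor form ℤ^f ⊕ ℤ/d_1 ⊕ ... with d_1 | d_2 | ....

rank_ℚ(R)=2; free=4−2=2
SNF(R) diag = [2, 2] → torsion [2, 2]

Answer: M ≅ ℤ^2 ⊕ ℤ/2 ⊕ ℤ/2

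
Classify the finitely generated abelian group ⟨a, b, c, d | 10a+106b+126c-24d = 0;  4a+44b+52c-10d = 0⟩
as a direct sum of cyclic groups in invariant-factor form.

rank_ℚ(R)=2; free=4−2=2
SNF(R) diag = [2, 2] → torsion [2, 2]

Answer: M ≅ ℤ^2 ⊕ ℤ/2 ⊕ ℤ/2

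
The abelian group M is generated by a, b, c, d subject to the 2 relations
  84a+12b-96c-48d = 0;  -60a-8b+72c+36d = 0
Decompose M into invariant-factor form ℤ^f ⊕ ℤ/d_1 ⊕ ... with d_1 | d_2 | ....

Answer: M ≅ ℤ^2 ⊕ ℤ/4 ⊕ ℤ/12

Derivation:
rank_ℚ(R)=2; free=4−2=2
SNF(R) diag = [4, 12] → torsion [4, 12]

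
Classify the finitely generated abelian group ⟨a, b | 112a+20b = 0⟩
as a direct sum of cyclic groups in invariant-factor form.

rank_ℚ(R)=1; free=2−1=1
SNF(R) diag = [4] → torsion [4]

Answer: M ≅ ℤ^1 ⊕ ℤ/4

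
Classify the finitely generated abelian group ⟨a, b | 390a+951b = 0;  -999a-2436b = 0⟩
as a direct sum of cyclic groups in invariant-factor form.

Answer: M ≅ ℤ/3 ⊕ ℤ/3

Derivation:
rank_ℚ(R)=2; free=2−2=0
SNF(R) diag = [3, 3] → torsion [3, 3]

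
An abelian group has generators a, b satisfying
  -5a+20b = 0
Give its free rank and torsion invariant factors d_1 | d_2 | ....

rank_ℚ(R)=1; free=2−1=1
SNF(R) diag = [5] → torsion [5]

Answer: M ≅ ℤ^1 ⊕ ℤ/5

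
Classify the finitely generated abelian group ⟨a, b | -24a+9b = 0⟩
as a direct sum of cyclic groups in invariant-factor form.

Answer: M ≅ ℤ^1 ⊕ ℤ/3

Derivation:
rank_ℚ(R)=1; free=2−1=1
SNF(R) diag = [3] → torsion [3]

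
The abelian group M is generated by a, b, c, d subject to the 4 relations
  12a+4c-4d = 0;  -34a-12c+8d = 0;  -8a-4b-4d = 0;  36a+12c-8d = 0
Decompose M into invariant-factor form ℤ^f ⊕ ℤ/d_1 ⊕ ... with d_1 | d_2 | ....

rank_ℚ(R)=4; free=4−4=0
SNF(R) diag = [2, 4, 4, 4] → torsion [2, 4, 4, 4]

Answer: M ≅ ℤ/2 ⊕ ℤ/4 ⊕ ℤ/4 ⊕ ℤ/4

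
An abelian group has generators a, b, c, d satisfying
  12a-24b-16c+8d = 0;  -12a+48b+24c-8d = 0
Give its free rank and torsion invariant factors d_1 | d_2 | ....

Answer: M ≅ ℤ^2 ⊕ ℤ/4 ⊕ ℤ/8

Derivation:
rank_ℚ(R)=2; free=4−2=2
SNF(R) diag = [4, 8] → torsion [4, 8]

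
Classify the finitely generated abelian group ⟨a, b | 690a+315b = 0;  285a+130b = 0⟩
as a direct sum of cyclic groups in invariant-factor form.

Answer: M ≅ ℤ/5 ⊕ ℤ/15

Derivation:
rank_ℚ(R)=2; free=2−2=0
SNF(R) diag = [5, 15] → torsion [5, 15]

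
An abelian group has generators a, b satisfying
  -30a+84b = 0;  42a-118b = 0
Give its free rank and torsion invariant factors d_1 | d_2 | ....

Answer: M ≅ ℤ/2 ⊕ ℤ/6

Derivation:
rank_ℚ(R)=2; free=2−2=0
SNF(R) diag = [2, 6] → torsion [2, 6]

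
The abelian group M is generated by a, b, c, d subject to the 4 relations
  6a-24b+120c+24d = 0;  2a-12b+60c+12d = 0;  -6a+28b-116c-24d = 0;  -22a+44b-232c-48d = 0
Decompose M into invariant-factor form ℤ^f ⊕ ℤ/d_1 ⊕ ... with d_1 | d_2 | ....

rank_ℚ(R)=4; free=4−4=0
SNF(R) diag = [2, 4, 12, 12] → torsion [2, 4, 12, 12]

Answer: M ≅ ℤ/2 ⊕ ℤ/4 ⊕ ℤ/12 ⊕ ℤ/12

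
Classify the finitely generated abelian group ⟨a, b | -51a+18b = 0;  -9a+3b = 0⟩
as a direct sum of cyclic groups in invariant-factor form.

rank_ℚ(R)=2; free=2−2=0
SNF(R) diag = [3, 3] → torsion [3, 3]

Answer: M ≅ ℤ/3 ⊕ ℤ/3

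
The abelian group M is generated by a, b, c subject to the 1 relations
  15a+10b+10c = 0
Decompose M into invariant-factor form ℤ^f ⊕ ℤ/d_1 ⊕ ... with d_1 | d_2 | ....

rank_ℚ(R)=1; free=3−1=2
SNF(R) diag = [5] → torsion [5]

Answer: M ≅ ℤ^2 ⊕ ℤ/5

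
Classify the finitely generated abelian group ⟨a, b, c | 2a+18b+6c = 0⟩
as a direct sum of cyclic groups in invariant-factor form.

rank_ℚ(R)=1; free=3−1=2
SNF(R) diag = [2] → torsion [2]

Answer: M ≅ ℤ^2 ⊕ ℤ/2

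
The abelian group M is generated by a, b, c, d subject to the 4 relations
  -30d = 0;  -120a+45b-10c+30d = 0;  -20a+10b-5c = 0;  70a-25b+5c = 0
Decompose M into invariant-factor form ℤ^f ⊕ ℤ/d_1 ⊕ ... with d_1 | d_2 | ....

rank_ℚ(R)=4; free=4−4=0
SNF(R) diag = [5, 5, 10, 30] → torsion [5, 5, 10, 30]

Answer: M ≅ ℤ/5 ⊕ ℤ/5 ⊕ ℤ/10 ⊕ ℤ/30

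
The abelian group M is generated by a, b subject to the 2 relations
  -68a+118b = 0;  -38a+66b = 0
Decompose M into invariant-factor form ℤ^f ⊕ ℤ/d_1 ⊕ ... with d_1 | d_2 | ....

rank_ℚ(R)=2; free=2−2=0
SNF(R) diag = [2, 2] → torsion [2, 2]

Answer: M ≅ ℤ/2 ⊕ ℤ/2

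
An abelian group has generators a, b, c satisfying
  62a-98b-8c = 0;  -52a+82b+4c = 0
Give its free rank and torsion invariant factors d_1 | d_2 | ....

Answer: M ≅ ℤ^1 ⊕ ℤ/2 ⊕ ℤ/6

Derivation:
rank_ℚ(R)=2; free=3−2=1
SNF(R) diag = [2, 6] → torsion [2, 6]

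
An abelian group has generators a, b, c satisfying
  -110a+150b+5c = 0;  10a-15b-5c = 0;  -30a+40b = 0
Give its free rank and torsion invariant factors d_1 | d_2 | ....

rank_ℚ(R)=3; free=3−3=0
SNF(R) diag = [5, 5, 10] → torsion [5, 5, 10]

Answer: M ≅ ℤ/5 ⊕ ℤ/5 ⊕ ℤ/10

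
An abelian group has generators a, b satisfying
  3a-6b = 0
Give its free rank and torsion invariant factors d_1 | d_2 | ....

Answer: M ≅ ℤ^1 ⊕ ℤ/3

Derivation:
rank_ℚ(R)=1; free=2−1=1
SNF(R) diag = [3] → torsion [3]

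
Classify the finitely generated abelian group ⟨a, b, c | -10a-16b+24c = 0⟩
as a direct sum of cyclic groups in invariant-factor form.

Answer: M ≅ ℤ^2 ⊕ ℤ/2

Derivation:
rank_ℚ(R)=1; free=3−1=2
SNF(R) diag = [2] → torsion [2]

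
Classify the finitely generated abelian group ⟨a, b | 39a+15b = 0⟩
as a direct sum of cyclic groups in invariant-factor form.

Answer: M ≅ ℤ^1 ⊕ ℤ/3

Derivation:
rank_ℚ(R)=1; free=2−1=1
SNF(R) diag = [3] → torsion [3]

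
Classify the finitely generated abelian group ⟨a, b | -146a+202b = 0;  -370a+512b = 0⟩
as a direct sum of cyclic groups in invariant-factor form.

Answer: M ≅ ℤ/2 ⊕ ℤ/6

Derivation:
rank_ℚ(R)=2; free=2−2=0
SNF(R) diag = [2, 6] → torsion [2, 6]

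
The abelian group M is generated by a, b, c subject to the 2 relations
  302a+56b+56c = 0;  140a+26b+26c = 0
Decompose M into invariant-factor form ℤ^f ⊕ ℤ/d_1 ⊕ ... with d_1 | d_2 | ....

Answer: M ≅ ℤ^1 ⊕ ℤ/2 ⊕ ℤ/6

Derivation:
rank_ℚ(R)=2; free=3−2=1
SNF(R) diag = [2, 6] → torsion [2, 6]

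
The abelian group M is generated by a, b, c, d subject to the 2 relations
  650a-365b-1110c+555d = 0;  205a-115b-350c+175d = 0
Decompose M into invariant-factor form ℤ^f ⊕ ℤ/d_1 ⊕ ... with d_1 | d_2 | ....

Answer: M ≅ ℤ^2 ⊕ ℤ/5 ⊕ ℤ/5

Derivation:
rank_ℚ(R)=2; free=4−2=2
SNF(R) diag = [5, 5] → torsion [5, 5]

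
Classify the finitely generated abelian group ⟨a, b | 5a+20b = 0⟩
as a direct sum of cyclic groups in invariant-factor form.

rank_ℚ(R)=1; free=2−1=1
SNF(R) diag = [5] → torsion [5]

Answer: M ≅ ℤ^1 ⊕ ℤ/5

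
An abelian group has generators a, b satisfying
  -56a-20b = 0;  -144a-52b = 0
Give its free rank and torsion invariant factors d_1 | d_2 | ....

Answer: M ≅ ℤ/4 ⊕ ℤ/8

Derivation:
rank_ℚ(R)=2; free=2−2=0
SNF(R) diag = [4, 8] → torsion [4, 8]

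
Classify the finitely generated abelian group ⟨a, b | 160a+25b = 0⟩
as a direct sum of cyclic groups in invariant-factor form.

Answer: M ≅ ℤ^1 ⊕ ℤ/5

Derivation:
rank_ℚ(R)=1; free=2−1=1
SNF(R) diag = [5] → torsion [5]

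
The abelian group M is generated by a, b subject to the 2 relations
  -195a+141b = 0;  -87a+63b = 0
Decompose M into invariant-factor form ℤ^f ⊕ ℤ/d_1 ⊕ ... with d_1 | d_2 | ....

rank_ℚ(R)=2; free=2−2=0
SNF(R) diag = [3, 6] → torsion [3, 6]

Answer: M ≅ ℤ/3 ⊕ ℤ/6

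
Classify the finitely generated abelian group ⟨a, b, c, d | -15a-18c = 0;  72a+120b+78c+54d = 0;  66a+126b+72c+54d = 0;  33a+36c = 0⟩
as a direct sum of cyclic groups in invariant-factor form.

Answer: M ≅ ℤ/3 ⊕ ℤ/6 ⊕ ℤ/18 ⊕ ℤ/54

Derivation:
rank_ℚ(R)=4; free=4−4=0
SNF(R) diag = [3, 6, 18, 54] → torsion [3, 6, 18, 54]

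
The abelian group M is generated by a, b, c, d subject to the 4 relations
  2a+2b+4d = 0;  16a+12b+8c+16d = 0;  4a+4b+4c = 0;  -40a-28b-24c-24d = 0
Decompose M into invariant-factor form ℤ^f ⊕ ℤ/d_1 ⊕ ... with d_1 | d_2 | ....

Answer: M ≅ ℤ/2 ⊕ ℤ/4 ⊕ ℤ/4 ⊕ ℤ/8

Derivation:
rank_ℚ(R)=4; free=4−4=0
SNF(R) diag = [2, 4, 4, 8] → torsion [2, 4, 4, 8]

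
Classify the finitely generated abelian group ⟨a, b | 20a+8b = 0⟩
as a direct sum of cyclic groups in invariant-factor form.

Answer: M ≅ ℤ^1 ⊕ ℤ/4

Derivation:
rank_ℚ(R)=1; free=2−1=1
SNF(R) diag = [4] → torsion [4]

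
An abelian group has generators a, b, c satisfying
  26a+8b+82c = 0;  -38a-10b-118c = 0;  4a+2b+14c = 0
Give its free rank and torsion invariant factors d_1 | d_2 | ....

Answer: M ≅ ℤ/2 ⊕ ℤ/2 ⊕ ℤ/6

Derivation:
rank_ℚ(R)=3; free=3−3=0
SNF(R) diag = [2, 2, 6] → torsion [2, 2, 6]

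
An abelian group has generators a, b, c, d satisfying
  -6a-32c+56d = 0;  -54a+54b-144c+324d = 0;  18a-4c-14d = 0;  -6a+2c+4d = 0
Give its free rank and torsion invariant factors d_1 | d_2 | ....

Answer: M ≅ ℤ/2 ⊕ ℤ/6 ⊕ ℤ/18 ⊕ ℤ/54

Derivation:
rank_ℚ(R)=4; free=4−4=0
SNF(R) diag = [2, 6, 18, 54] → torsion [2, 6, 18, 54]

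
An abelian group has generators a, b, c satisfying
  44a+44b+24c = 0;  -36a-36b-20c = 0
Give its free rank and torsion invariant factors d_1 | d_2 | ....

rank_ℚ(R)=2; free=3−2=1
SNF(R) diag = [4, 4] → torsion [4, 4]

Answer: M ≅ ℤ^1 ⊕ ℤ/4 ⊕ ℤ/4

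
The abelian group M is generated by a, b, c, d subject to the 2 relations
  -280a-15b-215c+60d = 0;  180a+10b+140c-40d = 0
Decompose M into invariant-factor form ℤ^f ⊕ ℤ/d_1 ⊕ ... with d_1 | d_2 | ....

rank_ℚ(R)=2; free=4−2=2
SNF(R) diag = [5, 10] → torsion [5, 10]

Answer: M ≅ ℤ^2 ⊕ ℤ/5 ⊕ ℤ/10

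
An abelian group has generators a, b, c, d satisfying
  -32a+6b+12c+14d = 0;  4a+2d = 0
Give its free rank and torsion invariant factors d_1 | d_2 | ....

rank_ℚ(R)=2; free=4−2=2
SNF(R) diag = [2, 6] → torsion [2, 6]

Answer: M ≅ ℤ^2 ⊕ ℤ/2 ⊕ ℤ/6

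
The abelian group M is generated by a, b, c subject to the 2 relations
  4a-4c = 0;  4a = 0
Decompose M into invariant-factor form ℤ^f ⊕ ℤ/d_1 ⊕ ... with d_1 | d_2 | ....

Answer: M ≅ ℤ^1 ⊕ ℤ/4 ⊕ ℤ/4

Derivation:
rank_ℚ(R)=2; free=3−2=1
SNF(R) diag = [4, 4] → torsion [4, 4]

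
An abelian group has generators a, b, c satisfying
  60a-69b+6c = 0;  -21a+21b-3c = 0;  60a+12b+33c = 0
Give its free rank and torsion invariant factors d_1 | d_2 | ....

Answer: M ≅ ℤ/3 ⊕ ℤ/9 ⊕ ℤ/27

Derivation:
rank_ℚ(R)=3; free=3−3=0
SNF(R) diag = [3, 9, 27] → torsion [3, 9, 27]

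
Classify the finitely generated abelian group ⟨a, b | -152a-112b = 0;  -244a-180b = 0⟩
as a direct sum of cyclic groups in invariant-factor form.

rank_ℚ(R)=2; free=2−2=0
SNF(R) diag = [4, 8] → torsion [4, 8]

Answer: M ≅ ℤ/4 ⊕ ℤ/8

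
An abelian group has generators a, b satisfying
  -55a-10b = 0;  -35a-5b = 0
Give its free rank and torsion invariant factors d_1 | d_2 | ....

rank_ℚ(R)=2; free=2−2=0
SNF(R) diag = [5, 15] → torsion [5, 15]

Answer: M ≅ ℤ/5 ⊕ ℤ/15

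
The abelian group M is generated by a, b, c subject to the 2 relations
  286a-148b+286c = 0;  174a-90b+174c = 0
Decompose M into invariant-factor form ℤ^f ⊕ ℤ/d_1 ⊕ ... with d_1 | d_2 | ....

Answer: M ≅ ℤ^1 ⊕ ℤ/2 ⊕ ℤ/6

Derivation:
rank_ℚ(R)=2; free=3−2=1
SNF(R) diag = [2, 6] → torsion [2, 6]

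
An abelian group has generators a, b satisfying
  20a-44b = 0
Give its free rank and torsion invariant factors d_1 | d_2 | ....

Answer: M ≅ ℤ^1 ⊕ ℤ/4

Derivation:
rank_ℚ(R)=1; free=2−1=1
SNF(R) diag = [4] → torsion [4]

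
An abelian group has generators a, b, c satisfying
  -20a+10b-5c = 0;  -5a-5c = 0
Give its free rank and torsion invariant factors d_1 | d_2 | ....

rank_ℚ(R)=2; free=3−2=1
SNF(R) diag = [5, 5] → torsion [5, 5]

Answer: M ≅ ℤ^1 ⊕ ℤ/5 ⊕ ℤ/5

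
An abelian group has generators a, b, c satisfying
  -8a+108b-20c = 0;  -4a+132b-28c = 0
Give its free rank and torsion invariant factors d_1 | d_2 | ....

rank_ℚ(R)=2; free=3−2=1
SNF(R) diag = [4, 12] → torsion [4, 12]

Answer: M ≅ ℤ^1 ⊕ ℤ/4 ⊕ ℤ/12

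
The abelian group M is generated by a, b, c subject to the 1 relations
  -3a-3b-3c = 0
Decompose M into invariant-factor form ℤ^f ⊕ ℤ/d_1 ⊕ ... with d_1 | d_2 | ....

Answer: M ≅ ℤ^2 ⊕ ℤ/3

Derivation:
rank_ℚ(R)=1; free=3−1=2
SNF(R) diag = [3] → torsion [3]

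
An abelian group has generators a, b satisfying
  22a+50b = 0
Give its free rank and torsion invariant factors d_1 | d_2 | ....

Answer: M ≅ ℤ^1 ⊕ ℤ/2

Derivation:
rank_ℚ(R)=1; free=2−1=1
SNF(R) diag = [2] → torsion [2]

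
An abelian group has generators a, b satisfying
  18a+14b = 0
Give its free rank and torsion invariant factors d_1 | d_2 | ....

rank_ℚ(R)=1; free=2−1=1
SNF(R) diag = [2] → torsion [2]

Answer: M ≅ ℤ^1 ⊕ ℤ/2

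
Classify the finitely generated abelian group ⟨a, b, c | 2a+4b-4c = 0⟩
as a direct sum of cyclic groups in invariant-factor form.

rank_ℚ(R)=1; free=3−1=2
SNF(R) diag = [2] → torsion [2]

Answer: M ≅ ℤ^2 ⊕ ℤ/2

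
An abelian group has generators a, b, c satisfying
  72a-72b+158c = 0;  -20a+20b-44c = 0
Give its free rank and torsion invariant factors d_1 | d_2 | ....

rank_ℚ(R)=2; free=3−2=1
SNF(R) diag = [2, 4] → torsion [2, 4]

Answer: M ≅ ℤ^1 ⊕ ℤ/2 ⊕ ℤ/4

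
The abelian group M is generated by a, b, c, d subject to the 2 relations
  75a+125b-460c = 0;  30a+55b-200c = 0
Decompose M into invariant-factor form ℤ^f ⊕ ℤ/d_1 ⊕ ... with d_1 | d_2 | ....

Answer: M ≅ ℤ^2 ⊕ ℤ/5 ⊕ ℤ/15

Derivation:
rank_ℚ(R)=2; free=4−2=2
SNF(R) diag = [5, 15] → torsion [5, 15]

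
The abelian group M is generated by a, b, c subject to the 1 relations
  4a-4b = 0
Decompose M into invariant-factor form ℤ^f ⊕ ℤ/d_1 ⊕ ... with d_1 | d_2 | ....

rank_ℚ(R)=1; free=3−1=2
SNF(R) diag = [4] → torsion [4]

Answer: M ≅ ℤ^2 ⊕ ℤ/4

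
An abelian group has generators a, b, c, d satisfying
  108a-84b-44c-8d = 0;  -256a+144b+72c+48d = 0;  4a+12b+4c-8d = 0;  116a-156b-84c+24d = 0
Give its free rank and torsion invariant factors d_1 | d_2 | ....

rank_ℚ(R)=4; free=4−4=0
SNF(R) diag = [4, 8, 24, 48] → torsion [4, 8, 24, 48]

Answer: M ≅ ℤ/4 ⊕ ℤ/8 ⊕ ℤ/24 ⊕ ℤ/48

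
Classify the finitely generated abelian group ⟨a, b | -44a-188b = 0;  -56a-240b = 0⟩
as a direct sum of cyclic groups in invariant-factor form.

rank_ℚ(R)=2; free=2−2=0
SNF(R) diag = [4, 8] → torsion [4, 8]

Answer: M ≅ ℤ/4 ⊕ ℤ/8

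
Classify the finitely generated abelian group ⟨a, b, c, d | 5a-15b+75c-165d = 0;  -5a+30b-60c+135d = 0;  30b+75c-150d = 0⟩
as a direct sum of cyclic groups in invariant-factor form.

rank_ℚ(R)=3; free=4−3=1
SNF(R) diag = [5, 15, 45] → torsion [5, 15, 45]

Answer: M ≅ ℤ^1 ⊕ ℤ/5 ⊕ ℤ/15 ⊕ ℤ/45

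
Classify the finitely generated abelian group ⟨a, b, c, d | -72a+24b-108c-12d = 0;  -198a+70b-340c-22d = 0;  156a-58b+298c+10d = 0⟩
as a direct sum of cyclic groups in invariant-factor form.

rank_ℚ(R)=3; free=4−3=1
SNF(R) diag = [2, 6, 12] → torsion [2, 6, 12]

Answer: M ≅ ℤ^1 ⊕ ℤ/2 ⊕ ℤ/6 ⊕ ℤ/12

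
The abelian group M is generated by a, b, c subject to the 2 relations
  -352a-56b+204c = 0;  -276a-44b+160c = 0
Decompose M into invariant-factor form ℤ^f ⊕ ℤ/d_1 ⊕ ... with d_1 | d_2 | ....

Answer: M ≅ ℤ^1 ⊕ ℤ/4 ⊕ ℤ/4

Derivation:
rank_ℚ(R)=2; free=3−2=1
SNF(R) diag = [4, 4] → torsion [4, 4]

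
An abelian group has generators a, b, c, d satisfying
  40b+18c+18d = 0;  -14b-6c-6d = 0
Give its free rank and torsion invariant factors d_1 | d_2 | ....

rank_ℚ(R)=2; free=4−2=2
SNF(R) diag = [2, 6] → torsion [2, 6]

Answer: M ≅ ℤ^2 ⊕ ℤ/2 ⊕ ℤ/6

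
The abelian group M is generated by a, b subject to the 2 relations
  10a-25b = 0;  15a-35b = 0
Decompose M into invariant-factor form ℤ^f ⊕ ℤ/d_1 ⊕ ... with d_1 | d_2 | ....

rank_ℚ(R)=2; free=2−2=0
SNF(R) diag = [5, 5] → torsion [5, 5]

Answer: M ≅ ℤ/5 ⊕ ℤ/5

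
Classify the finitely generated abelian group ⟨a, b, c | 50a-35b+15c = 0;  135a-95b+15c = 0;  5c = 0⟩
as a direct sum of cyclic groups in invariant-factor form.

Answer: M ≅ ℤ/5 ⊕ ℤ/5 ⊕ ℤ/5

Derivation:
rank_ℚ(R)=3; free=3−3=0
SNF(R) diag = [5, 5, 5] → torsion [5, 5, 5]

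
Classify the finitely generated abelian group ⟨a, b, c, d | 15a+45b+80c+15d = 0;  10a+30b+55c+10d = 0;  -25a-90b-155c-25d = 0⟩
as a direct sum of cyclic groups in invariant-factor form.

Answer: M ≅ ℤ^1 ⊕ ℤ/5 ⊕ ℤ/5 ⊕ ℤ/15

Derivation:
rank_ℚ(R)=3; free=4−3=1
SNF(R) diag = [5, 5, 15] → torsion [5, 5, 15]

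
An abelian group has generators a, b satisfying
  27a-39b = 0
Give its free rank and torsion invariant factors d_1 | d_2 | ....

rank_ℚ(R)=1; free=2−1=1
SNF(R) diag = [3] → torsion [3]

Answer: M ≅ ℤ^1 ⊕ ℤ/3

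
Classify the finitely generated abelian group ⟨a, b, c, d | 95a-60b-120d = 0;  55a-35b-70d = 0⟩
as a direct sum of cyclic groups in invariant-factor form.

Answer: M ≅ ℤ^2 ⊕ ℤ/5 ⊕ ℤ/5

Derivation:
rank_ℚ(R)=2; free=4−2=2
SNF(R) diag = [5, 5] → torsion [5, 5]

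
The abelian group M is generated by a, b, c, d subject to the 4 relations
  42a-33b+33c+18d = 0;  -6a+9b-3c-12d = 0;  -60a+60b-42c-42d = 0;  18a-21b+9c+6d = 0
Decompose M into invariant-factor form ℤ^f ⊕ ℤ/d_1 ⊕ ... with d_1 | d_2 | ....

rank_ℚ(R)=4; free=4−4=0
SNF(R) diag = [3, 6, 12, 24] → torsion [3, 6, 12, 24]

Answer: M ≅ ℤ/3 ⊕ ℤ/6 ⊕ ℤ/12 ⊕ ℤ/24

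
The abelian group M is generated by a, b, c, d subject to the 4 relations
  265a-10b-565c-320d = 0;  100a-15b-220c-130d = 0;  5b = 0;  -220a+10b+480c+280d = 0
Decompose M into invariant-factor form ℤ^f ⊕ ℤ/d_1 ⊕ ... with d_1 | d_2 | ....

rank_ℚ(R)=4; free=4−4=0
SNF(R) diag = [5, 5, 10, 20] → torsion [5, 5, 10, 20]

Answer: M ≅ ℤ/5 ⊕ ℤ/5 ⊕ ℤ/10 ⊕ ℤ/20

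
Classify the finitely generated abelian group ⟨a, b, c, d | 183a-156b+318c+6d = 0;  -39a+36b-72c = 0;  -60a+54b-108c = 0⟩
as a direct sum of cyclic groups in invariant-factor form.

Answer: M ≅ ℤ^1 ⊕ ℤ/3 ⊕ ℤ/6 ⊕ ℤ/18

Derivation:
rank_ℚ(R)=3; free=4−3=1
SNF(R) diag = [3, 6, 18] → torsion [3, 6, 18]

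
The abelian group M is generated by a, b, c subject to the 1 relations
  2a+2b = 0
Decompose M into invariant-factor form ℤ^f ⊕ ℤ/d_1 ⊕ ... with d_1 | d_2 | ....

rank_ℚ(R)=1; free=3−1=2
SNF(R) diag = [2] → torsion [2]

Answer: M ≅ ℤ^2 ⊕ ℤ/2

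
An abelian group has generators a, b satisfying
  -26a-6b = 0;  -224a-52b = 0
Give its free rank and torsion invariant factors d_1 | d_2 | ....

rank_ℚ(R)=2; free=2−2=0
SNF(R) diag = [2, 4] → torsion [2, 4]

Answer: M ≅ ℤ/2 ⊕ ℤ/4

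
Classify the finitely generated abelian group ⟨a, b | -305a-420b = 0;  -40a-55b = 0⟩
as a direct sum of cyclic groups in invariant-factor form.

rank_ℚ(R)=2; free=2−2=0
SNF(R) diag = [5, 5] → torsion [5, 5]

Answer: M ≅ ℤ/5 ⊕ ℤ/5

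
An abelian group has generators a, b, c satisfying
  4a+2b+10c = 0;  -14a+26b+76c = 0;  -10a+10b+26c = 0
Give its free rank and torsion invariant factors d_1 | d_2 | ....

Answer: M ≅ ℤ/2 ⊕ ℤ/6 ⊕ ℤ/6

Derivation:
rank_ℚ(R)=3; free=3−3=0
SNF(R) diag = [2, 6, 6] → torsion [2, 6, 6]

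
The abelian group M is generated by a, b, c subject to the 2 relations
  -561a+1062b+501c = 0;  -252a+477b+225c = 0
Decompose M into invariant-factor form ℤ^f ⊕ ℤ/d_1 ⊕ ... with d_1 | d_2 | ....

Answer: M ≅ ℤ^1 ⊕ ℤ/3 ⊕ ℤ/9

Derivation:
rank_ℚ(R)=2; free=3−2=1
SNF(R) diag = [3, 9] → torsion [3, 9]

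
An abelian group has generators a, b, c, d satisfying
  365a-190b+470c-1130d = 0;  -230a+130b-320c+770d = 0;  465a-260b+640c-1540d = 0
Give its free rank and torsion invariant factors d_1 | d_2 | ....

rank_ℚ(R)=3; free=4−3=1
SNF(R) diag = [5, 10, 30] → torsion [5, 10, 30]

Answer: M ≅ ℤ^1 ⊕ ℤ/5 ⊕ ℤ/10 ⊕ ℤ/30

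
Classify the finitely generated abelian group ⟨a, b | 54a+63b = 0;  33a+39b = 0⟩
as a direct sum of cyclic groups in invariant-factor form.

Answer: M ≅ ℤ/3 ⊕ ℤ/9

Derivation:
rank_ℚ(R)=2; free=2−2=0
SNF(R) diag = [3, 9] → torsion [3, 9]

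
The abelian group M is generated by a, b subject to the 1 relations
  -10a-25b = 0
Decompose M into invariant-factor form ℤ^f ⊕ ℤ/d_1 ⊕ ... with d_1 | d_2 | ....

rank_ℚ(R)=1; free=2−1=1
SNF(R) diag = [5] → torsion [5]

Answer: M ≅ ℤ^1 ⊕ ℤ/5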